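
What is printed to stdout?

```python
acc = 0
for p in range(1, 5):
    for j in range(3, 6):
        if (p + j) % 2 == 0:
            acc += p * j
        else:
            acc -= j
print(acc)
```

p=1,j=3: even sum, acc = 0+3 = 3
p=1,j=4: odd sum, acc = 3-4 = -1
p=1,j=5: even sum, acc = (-1)+5 = 4
p=2,j=3: odd sum, acc = 4-3 = 1
p=2,j=4: even sum, acc = 1+8 = 9
p=2,j=5: odd sum, acc = 9-5 = 4
p=3,j=3: even sum, acc = 4+9 = 13
p=3,j=4: odd sum, acc = 13-4 = 9
p=3,j=5: even sum, acc = 9+15 = 24
p=4,j=3: odd sum, acc = 24-3 = 21
p=4,j=4: even sum, acc = 21+16 = 37
p=4,j=5: odd sum, acc = 37-5 = 32

32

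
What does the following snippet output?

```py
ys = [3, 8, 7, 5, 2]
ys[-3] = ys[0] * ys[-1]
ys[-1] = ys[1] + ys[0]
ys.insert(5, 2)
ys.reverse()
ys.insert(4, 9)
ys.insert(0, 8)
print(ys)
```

ys[-3] = ys[0]*ys[-1] = 3*2 = 6 → [3, 8, 6, 5, 2]
ys[-1] = ys[1]+ys[0] = 8+3 = 11 → [3, 8, 6, 5, 11]
insert 2 at 5 → [3, 8, 6, 5, 11, 2]
reverse → [2, 11, 5, 6, 8, 3]
insert 9 at 4 → [2, 11, 5, 6, 9, 8, 3]
insert 8 at 0 → [8, 2, 11, 5, 6, 9, 8, 3]

[8, 2, 11, 5, 6, 9, 8, 3]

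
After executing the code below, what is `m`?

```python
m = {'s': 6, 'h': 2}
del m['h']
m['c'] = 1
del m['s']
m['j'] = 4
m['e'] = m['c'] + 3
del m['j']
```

del 'h' → {'s': 6}
m['c'] = 1 → {'s': 6, 'c': 1}
del 's' → {'c': 1}
m['j'] = 4 → {'c': 1, 'j': 4}
m['e'] = m['c']+3 = 4 → {'c': 1, 'j': 4, 'e': 4}
del 'j' → {'c': 1, 'e': 4}

{'c': 1, 'e': 4}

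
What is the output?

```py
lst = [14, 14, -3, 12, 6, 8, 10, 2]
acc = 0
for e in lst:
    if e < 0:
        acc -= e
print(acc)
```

3

e=14: not <0
e=14: not <0
e=-3: <0, acc = 0-(-3) = 3
e=12: not <0
e=6: not <0
e=8: not <0
e=10: not <0
e=2: not <0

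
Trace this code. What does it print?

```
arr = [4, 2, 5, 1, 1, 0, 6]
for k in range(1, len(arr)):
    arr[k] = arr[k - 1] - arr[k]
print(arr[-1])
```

-11

k=1: arr[1] = 4-2 = 2 → [4, 2, 5, 1, 1, 0, 6]
k=2: arr[2] = 2-5 = -3 → [4, 2, -3, 1, 1, 0, 6]
k=3: arr[3] = (-3)-1 = -4 → [4, 2, -3, -4, 1, 0, 6]
k=4: arr[4] = (-4)-1 = -5 → [4, 2, -3, -4, -5, 0, 6]
k=5: arr[5] = (-5)-0 = -5 → [4, 2, -3, -4, -5, -5, 6]
k=6: arr[6] = (-5)-6 = -11 → [4, 2, -3, -4, -5, -5, -11]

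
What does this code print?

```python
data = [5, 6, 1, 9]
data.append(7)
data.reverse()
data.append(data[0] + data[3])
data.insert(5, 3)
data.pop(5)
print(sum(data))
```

append 7 → [5, 6, 1, 9, 7]
reverse → [7, 9, 1, 6, 5]
append data[0]+data[3] = 7+6 = 13 → [7, 9, 1, 6, 5, 13]
insert 3 at 5 → [7, 9, 1, 6, 5, 3, 13]
pop(5) removes 3 → [7, 9, 1, 6, 5, 13]
sum = 41

41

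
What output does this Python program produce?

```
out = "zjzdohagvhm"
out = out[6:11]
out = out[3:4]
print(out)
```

h

slice [6:11] → 'agvhm'
slice [3:4] → 'h'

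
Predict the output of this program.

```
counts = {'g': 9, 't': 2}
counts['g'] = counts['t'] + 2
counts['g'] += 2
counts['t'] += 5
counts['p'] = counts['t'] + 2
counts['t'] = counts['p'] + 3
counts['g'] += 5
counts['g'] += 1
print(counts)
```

{'g': 12, 't': 12, 'p': 9}

counts['g'] = counts['t']+2 = 4 → {'g': 4, 't': 2}
counts['g'] = 4+2 = 6 → {'g': 6, 't': 2}
counts['t'] = 2+5 = 7 → {'g': 6, 't': 7}
counts['p'] = counts['t']+2 = 9 → {'g': 6, 't': 7, 'p': 9}
counts['t'] = counts['p']+3 = 12 → {'g': 6, 't': 12, 'p': 9}
counts['g'] = 6+5 = 11 → {'g': 11, 't': 12, 'p': 9}
counts['g'] = 11+1 = 12 → {'g': 12, 't': 12, 'p': 9}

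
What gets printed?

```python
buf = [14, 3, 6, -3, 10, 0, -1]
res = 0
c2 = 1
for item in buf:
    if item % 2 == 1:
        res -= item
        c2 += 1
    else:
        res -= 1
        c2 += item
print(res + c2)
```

31

item=14: not odd, res = 0-1 = -1; c2=15
item=3: odd, res = (-1)-3 = -4; c2=16
item=6: not odd, res = (-4)-1 = -5; c2=22
item=-3: odd, res = (-5)-(-3) = -2; c2=23
item=10: not odd, res = (-2)-1 = -3; c2=33
item=0: not odd, res = (-3)-1 = -4; c2=33
item=-1: odd, res = (-4)-(-1) = -3; c2=34
res+c2 = (-3)+34 = 31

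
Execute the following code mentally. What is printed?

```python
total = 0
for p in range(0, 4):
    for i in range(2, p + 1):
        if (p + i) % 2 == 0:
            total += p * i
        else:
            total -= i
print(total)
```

11

p=2,i=2: even sum, total = 0+4 = 4
p=3,i=2: odd sum, total = 4-2 = 2
p=3,i=3: even sum, total = 2+9 = 11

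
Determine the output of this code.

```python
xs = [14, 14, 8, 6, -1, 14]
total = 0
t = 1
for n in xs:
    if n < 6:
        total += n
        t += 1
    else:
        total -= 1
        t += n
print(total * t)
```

-348

n=14: not <6, total = 0-1 = -1; t=15
n=14: not <6, total = (-1)-1 = -2; t=29
n=8: not <6, total = (-2)-1 = -3; t=37
n=6: not <6, total = (-3)-1 = -4; t=43
n=-1: <6, total = (-4)+(-1) = -5; t=44
n=14: not <6, total = (-5)-1 = -6; t=58
total*t = (-6)*58 = -348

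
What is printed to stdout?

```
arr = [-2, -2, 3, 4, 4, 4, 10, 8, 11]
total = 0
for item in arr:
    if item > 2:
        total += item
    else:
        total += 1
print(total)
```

46

item=-2: not >2, total = 0+1 = 1
item=-2: not >2, total = 1+1 = 2
item=3: >2, total = 2+3 = 5
item=4: >2, total = 5+4 = 9
item=4: >2, total = 9+4 = 13
item=4: >2, total = 13+4 = 17
item=10: >2, total = 17+10 = 27
item=8: >2, total = 27+8 = 35
item=11: >2, total = 35+11 = 46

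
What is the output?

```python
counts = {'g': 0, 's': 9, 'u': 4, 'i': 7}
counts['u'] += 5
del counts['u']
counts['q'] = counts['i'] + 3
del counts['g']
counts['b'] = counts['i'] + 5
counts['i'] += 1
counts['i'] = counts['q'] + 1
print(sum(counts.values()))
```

42

counts['u'] = 4+5 = 9 → {'g': 0, 's': 9, 'u': 9, 'i': 7}
del 'u' → {'g': 0, 's': 9, 'i': 7}
counts['q'] = counts['i']+3 = 10 → {'g': 0, 's': 9, 'i': 7, 'q': 10}
del 'g' → {'s': 9, 'i': 7, 'q': 10}
counts['b'] = counts['i']+5 = 12 → {'s': 9, 'i': 7, 'q': 10, 'b': 12}
counts['i'] = 7+1 = 8 → {'s': 9, 'i': 8, 'q': 10, 'b': 12}
counts['i'] = counts['q']+1 = 11 → {'s': 9, 'i': 11, 'q': 10, 'b': 12}
sum of values = 42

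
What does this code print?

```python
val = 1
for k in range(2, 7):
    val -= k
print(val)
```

-19

k=2: val = 1-2 = -1
k=3: val = (-1)-3 = -4
k=4: val = (-4)-4 = -8
k=5: val = (-8)-5 = -13
k=6: val = (-13)-6 = -19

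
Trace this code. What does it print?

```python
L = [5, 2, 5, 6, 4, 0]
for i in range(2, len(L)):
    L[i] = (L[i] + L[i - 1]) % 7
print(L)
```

[5, 2, 0, 6, 3, 3]

i=2: L[2] = (5+2)%7 = 0 → [5, 2, 0, 6, 4, 0]
i=3: L[3] = (6+0)%7 = 6 → [5, 2, 0, 6, 4, 0]
i=4: L[4] = (4+6)%7 = 3 → [5, 2, 0, 6, 3, 0]
i=5: L[5] = (0+3)%7 = 3 → [5, 2, 0, 6, 3, 3]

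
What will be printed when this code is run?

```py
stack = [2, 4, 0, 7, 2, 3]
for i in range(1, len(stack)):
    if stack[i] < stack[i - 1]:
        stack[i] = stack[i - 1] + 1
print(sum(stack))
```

35

i=1: 4>=2, unchanged → [2, 4, 0, 7, 2, 3]
i=2: 0<4, stack[2] = 4+1 = 5 → [2, 4, 5, 7, 2, 3]
i=3: 7>=5, unchanged → [2, 4, 5, 7, 2, 3]
i=4: 2<7, stack[4] = 7+1 = 8 → [2, 4, 5, 7, 8, 3]
i=5: 3<8, stack[5] = 8+1 = 9 → [2, 4, 5, 7, 8, 9]
sum = 35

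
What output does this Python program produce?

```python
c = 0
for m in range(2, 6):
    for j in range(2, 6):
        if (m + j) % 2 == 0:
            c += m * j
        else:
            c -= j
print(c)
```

m=2,j=2: even sum, c = 0+4 = 4
m=2,j=3: odd sum, c = 4-3 = 1
m=2,j=4: even sum, c = 1+8 = 9
m=2,j=5: odd sum, c = 9-5 = 4
m=3,j=2: odd sum, c = 4-2 = 2
m=3,j=3: even sum, c = 2+9 = 11
m=3,j=4: odd sum, c = 11-4 = 7
m=3,j=5: even sum, c = 7+15 = 22
m=4,j=2: even sum, c = 22+8 = 30
m=4,j=3: odd sum, c = 30-3 = 27
m=4,j=4: even sum, c = 27+16 = 43
m=4,j=5: odd sum, c = 43-5 = 38
m=5,j=2: odd sum, c = 38-2 = 36
m=5,j=3: even sum, c = 36+15 = 51
m=5,j=4: odd sum, c = 51-4 = 47
m=5,j=5: even sum, c = 47+25 = 72

72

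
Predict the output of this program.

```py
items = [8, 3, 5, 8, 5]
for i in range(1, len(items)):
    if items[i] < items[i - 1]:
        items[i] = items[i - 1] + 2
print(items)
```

[8, 10, 12, 14, 16]

i=1: 3<8, items[1] = 8+2 = 10 → [8, 10, 5, 8, 5]
i=2: 5<10, items[2] = 10+2 = 12 → [8, 10, 12, 8, 5]
i=3: 8<12, items[3] = 12+2 = 14 → [8, 10, 12, 14, 5]
i=4: 5<14, items[4] = 14+2 = 16 → [8, 10, 12, 14, 16]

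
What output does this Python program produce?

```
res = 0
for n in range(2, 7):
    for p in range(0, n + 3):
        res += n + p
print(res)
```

260

n=2,p=0: res = 0+2 = 2
n=2,p=1: res = 2+3 = 5
n=2,p=2: res = 5+4 = 9
n=2,p=3: res = 9+5 = 14
n=2,p=4: res = 14+6 = 20
n=3,p=0: res = 20+3 = 23
n=3,p=1: res = 23+4 = 27
n=3,p=2: res = 27+5 = 32
n=3,p=3: res = 32+6 = 38
n=3,p=4: res = 38+7 = 45
n=3,p=5: res = 45+8 = 53
n=4,p=0: res = 53+4 = 57
n=4,p=1: res = 57+5 = 62
n=4,p=2: res = 62+6 = 68
n=4,p=3: res = 68+7 = 75
n=4,p=4: res = 75+8 = 83
n=4,p=5: res = 83+9 = 92
n=4,p=6: res = 92+10 = 102
n=5,p=0: res = 102+5 = 107
n=5,p=1: res = 107+6 = 113
n=5,p=2: res = 113+7 = 120
n=5,p=3: res = 120+8 = 128
n=5,p=4: res = 128+9 = 137
n=5,p=5: res = 137+10 = 147
n=5,p=6: res = 147+11 = 158
n=5,p=7: res = 158+12 = 170
n=6,p=0: res = 170+6 = 176
n=6,p=1: res = 176+7 = 183
n=6,p=2: res = 183+8 = 191
n=6,p=3: res = 191+9 = 200
n=6,p=4: res = 200+10 = 210
n=6,p=5: res = 210+11 = 221
n=6,p=6: res = 221+12 = 233
n=6,p=7: res = 233+13 = 246
n=6,p=8: res = 246+14 = 260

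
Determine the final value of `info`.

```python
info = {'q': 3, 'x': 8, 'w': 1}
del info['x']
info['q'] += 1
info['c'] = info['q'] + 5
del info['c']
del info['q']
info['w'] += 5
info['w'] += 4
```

del 'x' → {'q': 3, 'w': 1}
info['q'] = 3+1 = 4 → {'q': 4, 'w': 1}
info['c'] = info['q']+5 = 9 → {'q': 4, 'w': 1, 'c': 9}
del 'c' → {'q': 4, 'w': 1}
del 'q' → {'w': 1}
info['w'] = 1+5 = 6 → {'w': 6}
info['w'] = 6+4 = 10 → {'w': 10}

{'w': 10}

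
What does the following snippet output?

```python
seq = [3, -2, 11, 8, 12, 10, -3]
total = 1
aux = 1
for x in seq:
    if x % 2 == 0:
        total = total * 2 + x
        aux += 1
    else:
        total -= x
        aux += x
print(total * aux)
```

x=3: not even, total = 1-3 = -2; aux=4
x=-2: even, total = (-2)*2+(-2) = -6; aux=5
x=11: not even, total = (-6)-11 = -17; aux=16
x=8: even, total = (-17)*2+8 = -26; aux=17
x=12: even, total = (-26)*2+12 = -40; aux=18
x=10: even, total = (-40)*2+10 = -70; aux=19
x=-3: not even, total = (-70)-(-3) = -67; aux=16
total*aux = (-67)*16 = -1072

-1072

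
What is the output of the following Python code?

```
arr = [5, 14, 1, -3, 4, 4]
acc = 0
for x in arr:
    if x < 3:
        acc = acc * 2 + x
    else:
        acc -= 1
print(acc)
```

x=5: not <3, acc = 0-1 = -1
x=14: not <3, acc = (-1)-1 = -2
x=1: <3, acc = (-2)*2+1 = -3
x=-3: <3, acc = (-3)*2+(-3) = -9
x=4: not <3, acc = (-9)-1 = -10
x=4: not <3, acc = (-10)-1 = -11

-11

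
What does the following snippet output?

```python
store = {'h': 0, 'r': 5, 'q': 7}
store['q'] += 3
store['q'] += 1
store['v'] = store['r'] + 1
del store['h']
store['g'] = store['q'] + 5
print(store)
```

{'r': 5, 'q': 11, 'v': 6, 'g': 16}

store['q'] = 7+3 = 10 → {'h': 0, 'r': 5, 'q': 10}
store['q'] = 10+1 = 11 → {'h': 0, 'r': 5, 'q': 11}
store['v'] = store['r']+1 = 6 → {'h': 0, 'r': 5, 'q': 11, 'v': 6}
del 'h' → {'r': 5, 'q': 11, 'v': 6}
store['g'] = store['q']+5 = 16 → {'r': 5, 'q': 11, 'v': 6, 'g': 16}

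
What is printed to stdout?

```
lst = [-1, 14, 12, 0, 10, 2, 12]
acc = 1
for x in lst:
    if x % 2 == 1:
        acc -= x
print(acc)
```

2

x=-1: odd, acc = 1-(-1) = 2
x=14: not odd
x=12: not odd
x=0: not odd
x=10: not odd
x=2: not odd
x=12: not odd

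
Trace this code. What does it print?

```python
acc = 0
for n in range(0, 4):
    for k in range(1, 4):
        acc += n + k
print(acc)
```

42

n=0,k=1: acc = 0+1 = 1
n=0,k=2: acc = 1+2 = 3
n=0,k=3: acc = 3+3 = 6
n=1,k=1: acc = 6+2 = 8
n=1,k=2: acc = 8+3 = 11
n=1,k=3: acc = 11+4 = 15
n=2,k=1: acc = 15+3 = 18
n=2,k=2: acc = 18+4 = 22
n=2,k=3: acc = 22+5 = 27
n=3,k=1: acc = 27+4 = 31
n=3,k=2: acc = 31+5 = 36
n=3,k=3: acc = 36+6 = 42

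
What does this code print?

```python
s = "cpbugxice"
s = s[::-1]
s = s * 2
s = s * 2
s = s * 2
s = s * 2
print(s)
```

reverse → 'ecixgubpc'
repeat ×2 → 'ecixgubpcecixgubpc'
repeat ×2 → 'ecixgubpcecixgubpcecixgubpcecixgubpc'
repeat ×2 → 'ecixgubpcecixgubpcecixgubpcecixgubpcecixgubpcecixgubpcecixgubpcecixgubpc'
repeat ×2 → 'ecixgubpcecixgubpcecixgubpcecixgubpcecixgubpcecixgubpcecixgubpcecixgubpcecixgubpcecixgubpcecixgubpcecixgubpcecixgubpcecixgubpcecixgubpcecixgubpc'

ecixgubpcecixgubpcecixgubpcecixgubpcecixgubpcecixgubpcecixgubpcecixgubpcecixgubpcecixgubpcecixgubpcecixgubpcecixgubpcecixgubpcecixgubpcecixgubpc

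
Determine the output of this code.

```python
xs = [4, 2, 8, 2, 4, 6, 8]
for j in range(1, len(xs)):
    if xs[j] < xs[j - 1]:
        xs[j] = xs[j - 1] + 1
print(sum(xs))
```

j=1: 2<4, xs[1] = 4+1 = 5 → [4, 5, 8, 2, 4, 6, 8]
j=2: 8>=5, unchanged → [4, 5, 8, 2, 4, 6, 8]
j=3: 2<8, xs[3] = 8+1 = 9 → [4, 5, 8, 9, 4, 6, 8]
j=4: 4<9, xs[4] = 9+1 = 10 → [4, 5, 8, 9, 10, 6, 8]
j=5: 6<10, xs[5] = 10+1 = 11 → [4, 5, 8, 9, 10, 11, 8]
j=6: 8<11, xs[6] = 11+1 = 12 → [4, 5, 8, 9, 10, 11, 12]
sum = 59

59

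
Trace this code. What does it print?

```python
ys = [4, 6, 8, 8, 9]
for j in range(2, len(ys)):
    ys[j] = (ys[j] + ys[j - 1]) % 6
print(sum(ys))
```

j=2: ys[2] = (8+6)%6 = 2 → [4, 6, 2, 8, 9]
j=3: ys[3] = (8+2)%6 = 4 → [4, 6, 2, 4, 9]
j=4: ys[4] = (9+4)%6 = 1 → [4, 6, 2, 4, 1]
sum = 17

17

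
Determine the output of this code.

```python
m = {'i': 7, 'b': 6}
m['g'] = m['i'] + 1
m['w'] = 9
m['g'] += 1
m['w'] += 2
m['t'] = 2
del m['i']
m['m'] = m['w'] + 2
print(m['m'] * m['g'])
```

117

m['g'] = m['i']+1 = 8 → {'i': 7, 'b': 6, 'g': 8}
m['w'] = 9 → {'i': 7, 'b': 6, 'g': 8, 'w': 9}
m['g'] = 8+1 = 9 → {'i': 7, 'b': 6, 'g': 9, 'w': 9}
m['w'] = 9+2 = 11 → {'i': 7, 'b': 6, 'g': 9, 'w': 11}
m['t'] = 2 → {'i': 7, 'b': 6, 'g': 9, 'w': 11, 't': 2}
del 'i' → {'b': 6, 'g': 9, 'w': 11, 't': 2}
m['m'] = m['w']+2 = 13 → {'b': 6, 'g': 9, 'w': 11, 't': 2, 'm': 13}
m['m']*m['g'] = 13*9 = 117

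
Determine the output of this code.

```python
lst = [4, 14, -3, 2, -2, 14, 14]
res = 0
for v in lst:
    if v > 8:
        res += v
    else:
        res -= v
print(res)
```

v=4: not >8, res = 0-4 = -4
v=14: >8, res = (-4)+14 = 10
v=-3: not >8, res = 10-(-3) = 13
v=2: not >8, res = 13-2 = 11
v=-2: not >8, res = 11-(-2) = 13
v=14: >8, res = 13+14 = 27
v=14: >8, res = 27+14 = 41

41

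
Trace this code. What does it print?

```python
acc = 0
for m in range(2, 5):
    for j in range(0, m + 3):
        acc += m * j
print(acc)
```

m=2,j=0: acc = 0+0 = 0
m=2,j=1: acc = 0+2 = 2
m=2,j=2: acc = 2+4 = 6
m=2,j=3: acc = 6+6 = 12
m=2,j=4: acc = 12+8 = 20
m=3,j=0: acc = 20+0 = 20
m=3,j=1: acc = 20+3 = 23
m=3,j=2: acc = 23+6 = 29
m=3,j=3: acc = 29+9 = 38
m=3,j=4: acc = 38+12 = 50
m=3,j=5: acc = 50+15 = 65
m=4,j=0: acc = 65+0 = 65
m=4,j=1: acc = 65+4 = 69
m=4,j=2: acc = 69+8 = 77
m=4,j=3: acc = 77+12 = 89
m=4,j=4: acc = 89+16 = 105
m=4,j=5: acc = 105+20 = 125
m=4,j=6: acc = 125+24 = 149

149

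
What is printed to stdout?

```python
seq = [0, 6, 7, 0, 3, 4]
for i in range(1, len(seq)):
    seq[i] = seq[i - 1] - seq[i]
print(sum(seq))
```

i=1: seq[1] = 0-6 = -6 → [0, -6, 7, 0, 3, 4]
i=2: seq[2] = (-6)-7 = -13 → [0, -6, -13, 0, 3, 4]
i=3: seq[3] = (-13)-0 = -13 → [0, -6, -13, -13, 3, 4]
i=4: seq[4] = (-13)-3 = -16 → [0, -6, -13, -13, -16, 4]
i=5: seq[5] = (-16)-4 = -20 → [0, -6, -13, -13, -16, -20]
sum = -68

-68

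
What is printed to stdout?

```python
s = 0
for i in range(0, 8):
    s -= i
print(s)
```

-28

i=0: s = 0-0 = 0
i=1: s = 0-1 = -1
i=2: s = (-1)-2 = -3
i=3: s = (-3)-3 = -6
i=4: s = (-6)-4 = -10
i=5: s = (-10)-5 = -15
i=6: s = (-15)-6 = -21
i=7: s = (-21)-7 = -28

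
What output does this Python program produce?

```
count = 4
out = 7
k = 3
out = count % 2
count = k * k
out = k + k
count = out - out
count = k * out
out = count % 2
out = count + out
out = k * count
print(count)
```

18

out = 4%2 = 0
count = 3*3 = 9
out = 3+3 = 6
count = 6-6 = 0
count = 3*6 = 18
out = 18%2 = 0
out = 18+0 = 18
out = 3*18 = 54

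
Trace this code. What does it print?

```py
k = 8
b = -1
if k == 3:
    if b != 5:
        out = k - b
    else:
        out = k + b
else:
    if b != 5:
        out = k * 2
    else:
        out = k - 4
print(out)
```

16

k=8, b=-1
k == 3 is False; b != 5 is True
→ out = k * 2 = 16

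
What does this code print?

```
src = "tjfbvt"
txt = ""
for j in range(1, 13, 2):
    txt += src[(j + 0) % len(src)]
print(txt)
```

jbtjbt

j=1: add src[1]='j' → 'j'
j=3: add src[3]='b' → 'jb'
j=5: add src[5]='t' → 'jbt'
j=7: add src[1]='j' → 'jbtj'
j=9: add src[3]='b' → 'jbtjb'
j=11: add src[5]='t' → 'jbtjbt'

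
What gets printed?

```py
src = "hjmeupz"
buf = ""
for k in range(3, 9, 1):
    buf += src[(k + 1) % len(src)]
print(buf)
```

upzhjm

k=3: add src[4]='u' → 'u'
k=4: add src[5]='p' → 'up'
k=5: add src[6]='z' → 'upz'
k=6: add src[0]='h' → 'upzh'
k=7: add src[1]='j' → 'upzhj'
k=8: add src[2]='m' → 'upzhjm'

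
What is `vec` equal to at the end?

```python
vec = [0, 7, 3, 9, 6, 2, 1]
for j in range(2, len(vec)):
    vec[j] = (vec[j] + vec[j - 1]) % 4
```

j=2: vec[2] = (3+7)%4 = 2 → [0, 7, 2, 9, 6, 2, 1]
j=3: vec[3] = (9+2)%4 = 3 → [0, 7, 2, 3, 6, 2, 1]
j=4: vec[4] = (6+3)%4 = 1 → [0, 7, 2, 3, 1, 2, 1]
j=5: vec[5] = (2+1)%4 = 3 → [0, 7, 2, 3, 1, 3, 1]
j=6: vec[6] = (1+3)%4 = 0 → [0, 7, 2, 3, 1, 3, 0]

[0, 7, 2, 3, 1, 3, 0]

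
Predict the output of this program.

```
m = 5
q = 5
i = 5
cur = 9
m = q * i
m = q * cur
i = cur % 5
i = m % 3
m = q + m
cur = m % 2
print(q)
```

m = 5*5 = 25
m = 5*9 = 45
i = 9%5 = 4
i = 45%3 = 0
m = 5+45 = 50
cur = 50%2 = 0

5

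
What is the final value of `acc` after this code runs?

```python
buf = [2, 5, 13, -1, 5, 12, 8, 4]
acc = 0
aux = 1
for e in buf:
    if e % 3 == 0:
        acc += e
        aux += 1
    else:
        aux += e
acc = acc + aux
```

50

e=2: not %3==0; aux=3
e=5: not %3==0; aux=8
e=13: not %3==0; aux=21
e=-1: not %3==0; aux=20
e=5: not %3==0; aux=25
e=12: %3==0, acc = 0+12 = 12; aux=26
e=8: not %3==0; aux=34
e=4: not %3==0; aux=38
acc+aux = 12+38 = 50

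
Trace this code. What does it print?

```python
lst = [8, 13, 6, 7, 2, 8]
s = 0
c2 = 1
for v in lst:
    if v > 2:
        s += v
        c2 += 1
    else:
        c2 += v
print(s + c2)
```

v=8: >2, s = 0+8 = 8; c2=2
v=13: >2, s = 8+13 = 21; c2=3
v=6: >2, s = 21+6 = 27; c2=4
v=7: >2, s = 27+7 = 34; c2=5
v=2: not >2; c2=7
v=8: >2, s = 34+8 = 42; c2=8
s+c2 = 42+8 = 50

50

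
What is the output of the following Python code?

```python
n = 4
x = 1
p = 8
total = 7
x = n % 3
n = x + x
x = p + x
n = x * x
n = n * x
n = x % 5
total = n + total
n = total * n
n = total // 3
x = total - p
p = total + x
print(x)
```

x = 4%3 = 1
n = 1+1 = 2
x = 8+1 = 9
n = 9*9 = 81
n = 81*9 = 729
n = 9%5 = 4
total = 4+7 = 11
n = 11*4 = 44
n = 11//3 = 3
x = 11-8 = 3
p = 11+3 = 14

3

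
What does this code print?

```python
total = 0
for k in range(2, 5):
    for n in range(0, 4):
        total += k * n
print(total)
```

54

k=2,n=0: total = 0+0 = 0
k=2,n=1: total = 0+2 = 2
k=2,n=2: total = 2+4 = 6
k=2,n=3: total = 6+6 = 12
k=3,n=0: total = 12+0 = 12
k=3,n=1: total = 12+3 = 15
k=3,n=2: total = 15+6 = 21
k=3,n=3: total = 21+9 = 30
k=4,n=0: total = 30+0 = 30
k=4,n=1: total = 30+4 = 34
k=4,n=2: total = 34+8 = 42
k=4,n=3: total = 42+12 = 54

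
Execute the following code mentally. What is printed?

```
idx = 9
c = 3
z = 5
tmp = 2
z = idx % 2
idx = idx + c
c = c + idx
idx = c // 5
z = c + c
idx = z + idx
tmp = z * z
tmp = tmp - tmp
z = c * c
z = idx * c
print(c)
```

15

z = 9%2 = 1
idx = 9+3 = 12
c = 3+12 = 15
idx = 15//5 = 3
z = 15+15 = 30
idx = 30+3 = 33
tmp = 30*30 = 900
tmp = 900-900 = 0
z = 15*15 = 225
z = 33*15 = 495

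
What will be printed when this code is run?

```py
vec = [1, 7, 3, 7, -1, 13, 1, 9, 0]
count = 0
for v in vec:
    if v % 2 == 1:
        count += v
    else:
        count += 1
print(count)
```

41

v=1: odd, count = 0+1 = 1
v=7: odd, count = 1+7 = 8
v=3: odd, count = 8+3 = 11
v=7: odd, count = 11+7 = 18
v=-1: odd, count = 18+(-1) = 17
v=13: odd, count = 17+13 = 30
v=1: odd, count = 30+1 = 31
v=9: odd, count = 31+9 = 40
v=0: not odd, count = 40+1 = 41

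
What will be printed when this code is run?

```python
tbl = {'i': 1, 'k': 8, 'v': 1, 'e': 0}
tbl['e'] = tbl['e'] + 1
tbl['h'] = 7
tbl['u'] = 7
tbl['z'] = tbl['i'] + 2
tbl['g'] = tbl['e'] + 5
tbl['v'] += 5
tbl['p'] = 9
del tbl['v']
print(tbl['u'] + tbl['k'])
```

15

tbl['e'] = tbl['e']+1 = 1 → {'i': 1, 'k': 8, 'v': 1, 'e': 1}
tbl['h'] = 7 → {'i': 1, 'k': 8, 'v': 1, 'e': 1, 'h': 7}
tbl['u'] = 7 → {'i': 1, 'k': 8, 'v': 1, 'e': 1, 'h': 7, 'u': 7}
tbl['z'] = tbl['i']+2 = 3 → {'i': 1, 'k': 8, 'v': 1, 'e': 1, 'h': 7, 'u': 7, 'z': 3}
tbl['g'] = tbl['e']+5 = 6 → {'i': 1, 'k': 8, 'v': 1, 'e': 1, 'h': 7, 'u': 7, 'z': 3, 'g': 6}
tbl['v'] = 1+5 = 6 → {'i': 1, 'k': 8, 'v': 6, 'e': 1, 'h': 7, 'u': 7, 'z': 3, 'g': 6}
tbl['p'] = 9 → {'i': 1, 'k': 8, 'v': 6, 'e': 1, 'h': 7, 'u': 7, 'z': 3, 'g': 6, 'p': 9}
del 'v' → {'i': 1, 'k': 8, 'e': 1, 'h': 7, 'u': 7, 'z': 3, 'g': 6, 'p': 9}
tbl['u']+tbl['k'] = 7+8 = 15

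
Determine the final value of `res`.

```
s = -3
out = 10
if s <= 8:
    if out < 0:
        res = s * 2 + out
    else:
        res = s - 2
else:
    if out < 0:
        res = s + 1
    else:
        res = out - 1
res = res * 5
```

-25

s=-3, out=10
s <= 8 is True; out < 0 is False
→ res = s - 2 = -5
res = (-5)*5 = -25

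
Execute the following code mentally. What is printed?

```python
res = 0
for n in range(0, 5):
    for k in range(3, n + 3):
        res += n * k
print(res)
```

125

n=1,k=3: res = 0+3 = 3
n=2,k=3: res = 3+6 = 9
n=2,k=4: res = 9+8 = 17
n=3,k=3: res = 17+9 = 26
n=3,k=4: res = 26+12 = 38
n=3,k=5: res = 38+15 = 53
n=4,k=3: res = 53+12 = 65
n=4,k=4: res = 65+16 = 81
n=4,k=5: res = 81+20 = 101
n=4,k=6: res = 101+24 = 125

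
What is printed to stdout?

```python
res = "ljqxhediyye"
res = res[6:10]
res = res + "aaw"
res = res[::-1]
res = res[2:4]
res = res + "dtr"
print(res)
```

slice [6:10] → 'diyy'
+ 'aaw' → 'diyyaaw'
reverse → 'waayyid'
slice [2:4] → 'ay'
+ 'dtr' → 'aydtr'

aydtr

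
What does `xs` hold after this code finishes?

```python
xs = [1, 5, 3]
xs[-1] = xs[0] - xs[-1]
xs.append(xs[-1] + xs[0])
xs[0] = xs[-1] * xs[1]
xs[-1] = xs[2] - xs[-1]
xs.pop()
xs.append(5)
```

xs[-1] = xs[0]-xs[-1] = 1-3 = -2 → [1, 5, -2]
append xs[-1]+xs[0] = (-2)+1 = -1 → [1, 5, -2, -1]
xs[0] = xs[-1]*xs[1] = (-1)*5 = -5 → [-5, 5, -2, -1]
xs[-1] = xs[2]-xs[-1] = (-2)-(-1) = -1 → [-5, 5, -2, -1]
pop() removes -1 → [-5, 5, -2]
append 5 → [-5, 5, -2, 5]

[-5, 5, -2, 5]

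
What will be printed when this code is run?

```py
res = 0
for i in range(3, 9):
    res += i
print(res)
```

33

i=3: res = 0+3 = 3
i=4: res = 3+4 = 7
i=5: res = 7+5 = 12
i=6: res = 12+6 = 18
i=7: res = 18+7 = 25
i=8: res = 25+8 = 33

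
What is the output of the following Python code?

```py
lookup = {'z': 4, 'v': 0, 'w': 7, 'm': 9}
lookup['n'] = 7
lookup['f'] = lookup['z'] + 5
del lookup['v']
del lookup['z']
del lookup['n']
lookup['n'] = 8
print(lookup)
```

{'w': 7, 'm': 9, 'f': 9, 'n': 8}

lookup['n'] = 7 → {'z': 4, 'v': 0, 'w': 7, 'm': 9, 'n': 7}
lookup['f'] = lookup['z']+5 = 9 → {'z': 4, 'v': 0, 'w': 7, 'm': 9, 'n': 7, 'f': 9}
del 'v' → {'z': 4, 'w': 7, 'm': 9, 'n': 7, 'f': 9}
del 'z' → {'w': 7, 'm': 9, 'n': 7, 'f': 9}
del 'n' → {'w': 7, 'm': 9, 'f': 9}
lookup['n'] = 8 → {'w': 7, 'm': 9, 'f': 9, 'n': 8}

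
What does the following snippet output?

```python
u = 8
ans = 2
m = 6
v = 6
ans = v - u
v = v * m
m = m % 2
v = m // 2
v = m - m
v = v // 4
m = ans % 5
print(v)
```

0

ans = 6-8 = -2
v = 6*6 = 36
m = 6%2 = 0
v = 0//2 = 0
v = 0-0 = 0
v = 0//4 = 0
m = (-2)%5 = 3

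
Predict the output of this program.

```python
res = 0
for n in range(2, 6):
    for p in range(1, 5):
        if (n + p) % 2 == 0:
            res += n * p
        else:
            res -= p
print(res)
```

n=2,p=1: odd sum, res = 0-1 = -1
n=2,p=2: even sum, res = (-1)+4 = 3
n=2,p=3: odd sum, res = 3-3 = 0
n=2,p=4: even sum, res = 0+8 = 8
n=3,p=1: even sum, res = 8+3 = 11
n=3,p=2: odd sum, res = 11-2 = 9
n=3,p=3: even sum, res = 9+9 = 18
n=3,p=4: odd sum, res = 18-4 = 14
n=4,p=1: odd sum, res = 14-1 = 13
n=4,p=2: even sum, res = 13+8 = 21
n=4,p=3: odd sum, res = 21-3 = 18
n=4,p=4: even sum, res = 18+16 = 34
n=5,p=1: even sum, res = 34+5 = 39
n=5,p=2: odd sum, res = 39-2 = 37
n=5,p=3: even sum, res = 37+15 = 52
n=5,p=4: odd sum, res = 52-4 = 48

48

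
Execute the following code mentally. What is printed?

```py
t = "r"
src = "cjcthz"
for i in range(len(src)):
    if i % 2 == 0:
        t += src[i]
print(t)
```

i=0: add 'c' → 'rc'
i=1: skip
i=2: add 'c' → 'rcc'
i=3: skip
i=4: add 'h' → 'rcch'
i=5: skip

rcch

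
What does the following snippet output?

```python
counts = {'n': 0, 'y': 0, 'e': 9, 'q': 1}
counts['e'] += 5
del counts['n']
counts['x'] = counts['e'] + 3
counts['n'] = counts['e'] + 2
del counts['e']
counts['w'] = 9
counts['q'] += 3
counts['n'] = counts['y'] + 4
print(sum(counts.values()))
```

34

counts['e'] = 9+5 = 14 → {'n': 0, 'y': 0, 'e': 14, 'q': 1}
del 'n' → {'y': 0, 'e': 14, 'q': 1}
counts['x'] = counts['e']+3 = 17 → {'y': 0, 'e': 14, 'q': 1, 'x': 17}
counts['n'] = counts['e']+2 = 16 → {'y': 0, 'e': 14, 'q': 1, 'x': 17, 'n': 16}
del 'e' → {'y': 0, 'q': 1, 'x': 17, 'n': 16}
counts['w'] = 9 → {'y': 0, 'q': 1, 'x': 17, 'n': 16, 'w': 9}
counts['q'] = 1+3 = 4 → {'y': 0, 'q': 4, 'x': 17, 'n': 16, 'w': 9}
counts['n'] = counts['y']+4 = 4 → {'y': 0, 'q': 4, 'x': 17, 'n': 4, 'w': 9}
sum of values = 34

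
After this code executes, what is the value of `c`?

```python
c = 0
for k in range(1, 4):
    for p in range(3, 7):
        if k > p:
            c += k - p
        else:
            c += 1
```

k=1,p=3: not 1>3, c = 0+1 = 1
k=1,p=4: not 1>4, c = 1+1 = 2
k=1,p=5: not 1>5, c = 2+1 = 3
k=1,p=6: not 1>6, c = 3+1 = 4
k=2,p=3: not 2>3, c = 4+1 = 5
k=2,p=4: not 2>4, c = 5+1 = 6
k=2,p=5: not 2>5, c = 6+1 = 7
k=2,p=6: not 2>6, c = 7+1 = 8
k=3,p=3: not 3>3, c = 8+1 = 9
k=3,p=4: not 3>4, c = 9+1 = 10
k=3,p=5: not 3>5, c = 10+1 = 11
k=3,p=6: not 3>6, c = 11+1 = 12

12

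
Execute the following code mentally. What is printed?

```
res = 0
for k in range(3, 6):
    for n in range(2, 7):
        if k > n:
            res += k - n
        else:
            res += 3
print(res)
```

37

k=3,n=2: 3>2, res = 0+1 = 1
k=3,n=3: not 3>3, res = 1+3 = 4
k=3,n=4: not 3>4, res = 4+3 = 7
k=3,n=5: not 3>5, res = 7+3 = 10
k=3,n=6: not 3>6, res = 10+3 = 13
k=4,n=2: 4>2, res = 13+2 = 15
k=4,n=3: 4>3, res = 15+1 = 16
k=4,n=4: not 4>4, res = 16+3 = 19
k=4,n=5: not 4>5, res = 19+3 = 22
k=4,n=6: not 4>6, res = 22+3 = 25
k=5,n=2: 5>2, res = 25+3 = 28
k=5,n=3: 5>3, res = 28+2 = 30
k=5,n=4: 5>4, res = 30+1 = 31
k=5,n=5: not 5>5, res = 31+3 = 34
k=5,n=6: not 5>6, res = 34+3 = 37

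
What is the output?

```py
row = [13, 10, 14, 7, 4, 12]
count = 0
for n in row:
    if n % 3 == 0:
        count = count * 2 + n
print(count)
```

12

n=13: not %3==0
n=10: not %3==0
n=14: not %3==0
n=7: not %3==0
n=4: not %3==0
n=12: %3==0, count = 0*2+12 = 12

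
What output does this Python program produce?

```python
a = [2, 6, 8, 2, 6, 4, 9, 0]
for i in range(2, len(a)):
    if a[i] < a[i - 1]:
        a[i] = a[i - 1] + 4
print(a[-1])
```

28

i=2: 8>=6, unchanged → [2, 6, 8, 2, 6, 4, 9, 0]
i=3: 2<8, a[3] = 8+4 = 12 → [2, 6, 8, 12, 6, 4, 9, 0]
i=4: 6<12, a[4] = 12+4 = 16 → [2, 6, 8, 12, 16, 4, 9, 0]
i=5: 4<16, a[5] = 16+4 = 20 → [2, 6, 8, 12, 16, 20, 9, 0]
i=6: 9<20, a[6] = 20+4 = 24 → [2, 6, 8, 12, 16, 20, 24, 0]
i=7: 0<24, a[7] = 24+4 = 28 → [2, 6, 8, 12, 16, 20, 24, 28]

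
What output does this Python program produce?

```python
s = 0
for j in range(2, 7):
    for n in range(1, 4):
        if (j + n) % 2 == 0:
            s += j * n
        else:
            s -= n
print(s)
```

40

j=2,n=1: odd sum, s = 0-1 = -1
j=2,n=2: even sum, s = (-1)+4 = 3
j=2,n=3: odd sum, s = 3-3 = 0
j=3,n=1: even sum, s = 0+3 = 3
j=3,n=2: odd sum, s = 3-2 = 1
j=3,n=3: even sum, s = 1+9 = 10
j=4,n=1: odd sum, s = 10-1 = 9
j=4,n=2: even sum, s = 9+8 = 17
j=4,n=3: odd sum, s = 17-3 = 14
j=5,n=1: even sum, s = 14+5 = 19
j=5,n=2: odd sum, s = 19-2 = 17
j=5,n=3: even sum, s = 17+15 = 32
j=6,n=1: odd sum, s = 32-1 = 31
j=6,n=2: even sum, s = 31+12 = 43
j=6,n=3: odd sum, s = 43-3 = 40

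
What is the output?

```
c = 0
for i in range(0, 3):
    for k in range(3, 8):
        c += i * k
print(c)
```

i=0,k=3: c = 0+0 = 0
i=0,k=4: c = 0+0 = 0
i=0,k=5: c = 0+0 = 0
i=0,k=6: c = 0+0 = 0
i=0,k=7: c = 0+0 = 0
i=1,k=3: c = 0+3 = 3
i=1,k=4: c = 3+4 = 7
i=1,k=5: c = 7+5 = 12
i=1,k=6: c = 12+6 = 18
i=1,k=7: c = 18+7 = 25
i=2,k=3: c = 25+6 = 31
i=2,k=4: c = 31+8 = 39
i=2,k=5: c = 39+10 = 49
i=2,k=6: c = 49+12 = 61
i=2,k=7: c = 61+14 = 75

75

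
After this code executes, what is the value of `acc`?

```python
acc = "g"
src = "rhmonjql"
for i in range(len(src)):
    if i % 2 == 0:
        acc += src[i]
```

i=0: add 'r' → 'gr'
i=1: skip
i=2: add 'm' → 'grm'
i=3: skip
i=4: add 'n' → 'grmn'
i=5: skip
i=6: add 'q' → 'grmnq'
i=7: skip

'grmnq'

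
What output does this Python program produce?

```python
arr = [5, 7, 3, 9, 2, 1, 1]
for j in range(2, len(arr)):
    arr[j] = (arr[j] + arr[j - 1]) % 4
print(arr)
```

[5, 7, 2, 3, 1, 2, 3]

j=2: arr[2] = (3+7)%4 = 2 → [5, 7, 2, 9, 2, 1, 1]
j=3: arr[3] = (9+2)%4 = 3 → [5, 7, 2, 3, 2, 1, 1]
j=4: arr[4] = (2+3)%4 = 1 → [5, 7, 2, 3, 1, 1, 1]
j=5: arr[5] = (1+1)%4 = 2 → [5, 7, 2, 3, 1, 2, 1]
j=6: arr[6] = (1+2)%4 = 3 → [5, 7, 2, 3, 1, 2, 3]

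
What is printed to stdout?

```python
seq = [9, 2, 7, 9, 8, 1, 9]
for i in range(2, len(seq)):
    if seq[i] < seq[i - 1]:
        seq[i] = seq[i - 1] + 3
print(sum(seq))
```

i=2: 7>=2, unchanged → [9, 2, 7, 9, 8, 1, 9]
i=3: 9>=7, unchanged → [9, 2, 7, 9, 8, 1, 9]
i=4: 8<9, seq[4] = 9+3 = 12 → [9, 2, 7, 9, 12, 1, 9]
i=5: 1<12, seq[5] = 12+3 = 15 → [9, 2, 7, 9, 12, 15, 9]
i=6: 9<15, seq[6] = 15+3 = 18 → [9, 2, 7, 9, 12, 15, 18]
sum = 72

72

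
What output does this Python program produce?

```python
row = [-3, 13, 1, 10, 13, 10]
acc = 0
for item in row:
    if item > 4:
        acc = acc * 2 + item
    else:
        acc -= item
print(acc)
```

220

item=-3: not >4, acc = 0-(-3) = 3
item=13: >4, acc = 3*2+13 = 19
item=1: not >4, acc = 19-1 = 18
item=10: >4, acc = 18*2+10 = 46
item=13: >4, acc = 46*2+13 = 105
item=10: >4, acc = 105*2+10 = 220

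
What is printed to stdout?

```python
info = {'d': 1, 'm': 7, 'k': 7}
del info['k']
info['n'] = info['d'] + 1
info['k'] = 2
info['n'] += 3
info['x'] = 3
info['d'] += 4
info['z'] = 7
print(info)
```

{'d': 5, 'm': 7, 'n': 5, 'k': 2, 'x': 3, 'z': 7}

del 'k' → {'d': 1, 'm': 7}
info['n'] = info['d']+1 = 2 → {'d': 1, 'm': 7, 'n': 2}
info['k'] = 2 → {'d': 1, 'm': 7, 'n': 2, 'k': 2}
info['n'] = 2+3 = 5 → {'d': 1, 'm': 7, 'n': 5, 'k': 2}
info['x'] = 3 → {'d': 1, 'm': 7, 'n': 5, 'k': 2, 'x': 3}
info['d'] = 1+4 = 5 → {'d': 5, 'm': 7, 'n': 5, 'k': 2, 'x': 3}
info['z'] = 7 → {'d': 5, 'm': 7, 'n': 5, 'k': 2, 'x': 3, 'z': 7}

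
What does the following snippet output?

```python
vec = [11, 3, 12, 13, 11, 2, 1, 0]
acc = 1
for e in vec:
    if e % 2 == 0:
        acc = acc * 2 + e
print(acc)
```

60

e=11: not even
e=3: not even
e=12: even, acc = 1*2+12 = 14
e=13: not even
e=11: not even
e=2: even, acc = 14*2+2 = 30
e=1: not even
e=0: even, acc = 30*2+0 = 60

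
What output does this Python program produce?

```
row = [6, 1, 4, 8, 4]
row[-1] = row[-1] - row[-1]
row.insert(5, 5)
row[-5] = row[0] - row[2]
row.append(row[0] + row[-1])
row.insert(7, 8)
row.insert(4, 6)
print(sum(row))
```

50

row[-1] = row[-1]-row[-1] = 4-4 = 0 → [6, 1, 4, 8, 0]
insert 5 at 5 → [6, 1, 4, 8, 0, 5]
row[-5] = row[0]-row[2] = 6-4 = 2 → [6, 2, 4, 8, 0, 5]
append row[0]+row[-1] = 6+5 = 11 → [6, 2, 4, 8, 0, 5, 11]
insert 8 at 7 → [6, 2, 4, 8, 0, 5, 11, 8]
insert 6 at 4 → [6, 2, 4, 8, 6, 0, 5, 11, 8]
sum = 50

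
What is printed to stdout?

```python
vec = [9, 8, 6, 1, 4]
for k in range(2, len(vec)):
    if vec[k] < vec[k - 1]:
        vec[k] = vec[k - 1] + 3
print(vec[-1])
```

k=2: 6<8, vec[2] = 8+3 = 11 → [9, 8, 11, 1, 4]
k=3: 1<11, vec[3] = 11+3 = 14 → [9, 8, 11, 14, 4]
k=4: 4<14, vec[4] = 14+3 = 17 → [9, 8, 11, 14, 17]

17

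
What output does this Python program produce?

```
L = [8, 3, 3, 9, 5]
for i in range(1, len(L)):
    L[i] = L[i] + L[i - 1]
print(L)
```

[8, 11, 14, 23, 28]

i=1: L[1] = 3+8 = 11 → [8, 11, 3, 9, 5]
i=2: L[2] = 3+11 = 14 → [8, 11, 14, 9, 5]
i=3: L[3] = 9+14 = 23 → [8, 11, 14, 23, 5]
i=4: L[4] = 5+23 = 28 → [8, 11, 14, 23, 28]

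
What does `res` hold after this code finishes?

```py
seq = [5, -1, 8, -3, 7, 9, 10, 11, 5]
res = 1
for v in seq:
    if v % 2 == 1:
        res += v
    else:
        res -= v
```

v=5: odd, res = 1+5 = 6
v=-1: odd, res = 6+(-1) = 5
v=8: not odd, res = 5-8 = -3
v=-3: odd, res = (-3)+(-3) = -6
v=7: odd, res = (-6)+7 = 1
v=9: odd, res = 1+9 = 10
v=10: not odd, res = 10-10 = 0
v=11: odd, res = 0+11 = 11
v=5: odd, res = 11+5 = 16

16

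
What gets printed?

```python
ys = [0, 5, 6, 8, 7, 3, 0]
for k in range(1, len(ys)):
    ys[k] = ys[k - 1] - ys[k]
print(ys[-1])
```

k=1: ys[1] = 0-5 = -5 → [0, -5, 6, 8, 7, 3, 0]
k=2: ys[2] = (-5)-6 = -11 → [0, -5, -11, 8, 7, 3, 0]
k=3: ys[3] = (-11)-8 = -19 → [0, -5, -11, -19, 7, 3, 0]
k=4: ys[4] = (-19)-7 = -26 → [0, -5, -11, -19, -26, 3, 0]
k=5: ys[5] = (-26)-3 = -29 → [0, -5, -11, -19, -26, -29, 0]
k=6: ys[6] = (-29)-0 = -29 → [0, -5, -11, -19, -26, -29, -29]

-29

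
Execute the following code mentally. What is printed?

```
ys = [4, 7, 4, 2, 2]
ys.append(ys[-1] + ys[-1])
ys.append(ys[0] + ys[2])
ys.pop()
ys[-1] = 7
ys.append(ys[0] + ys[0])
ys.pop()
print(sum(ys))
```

append ys[-1]+ys[-1] = 2+2 = 4 → [4, 7, 4, 2, 2, 4]
append ys[0]+ys[2] = 4+4 = 8 → [4, 7, 4, 2, 2, 4, 8]
pop() removes 8 → [4, 7, 4, 2, 2, 4]
ys[-1] = 7 → [4, 7, 4, 2, 2, 7]
append ys[0]+ys[0] = 4+4 = 8 → [4, 7, 4, 2, 2, 7, 8]
pop() removes 8 → [4, 7, 4, 2, 2, 7]
sum = 26

26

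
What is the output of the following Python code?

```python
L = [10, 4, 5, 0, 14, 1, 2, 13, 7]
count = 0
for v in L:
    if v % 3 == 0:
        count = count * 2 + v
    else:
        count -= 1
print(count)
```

-11

v=10: not %3==0, count = 0-1 = -1
v=4: not %3==0, count = (-1)-1 = -2
v=5: not %3==0, count = (-2)-1 = -3
v=0: %3==0, count = (-3)*2+0 = -6
v=14: not %3==0, count = (-6)-1 = -7
v=1: not %3==0, count = (-7)-1 = -8
v=2: not %3==0, count = (-8)-1 = -9
v=13: not %3==0, count = (-9)-1 = -10
v=7: not %3==0, count = (-10)-1 = -11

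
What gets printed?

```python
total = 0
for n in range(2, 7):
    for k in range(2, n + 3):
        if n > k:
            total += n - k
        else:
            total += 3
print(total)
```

65

n=2,k=2: not 2>2, total = 0+3 = 3
n=2,k=3: not 2>3, total = 3+3 = 6
n=2,k=4: not 2>4, total = 6+3 = 9
n=3,k=2: 3>2, total = 9+1 = 10
n=3,k=3: not 3>3, total = 10+3 = 13
n=3,k=4: not 3>4, total = 13+3 = 16
n=3,k=5: not 3>5, total = 16+3 = 19
n=4,k=2: 4>2, total = 19+2 = 21
n=4,k=3: 4>3, total = 21+1 = 22
n=4,k=4: not 4>4, total = 22+3 = 25
n=4,k=5: not 4>5, total = 25+3 = 28
n=4,k=6: not 4>6, total = 28+3 = 31
n=5,k=2: 5>2, total = 31+3 = 34
n=5,k=3: 5>3, total = 34+2 = 36
n=5,k=4: 5>4, total = 36+1 = 37
n=5,k=5: not 5>5, total = 37+3 = 40
n=5,k=6: not 5>6, total = 40+3 = 43
n=5,k=7: not 5>7, total = 43+3 = 46
n=6,k=2: 6>2, total = 46+4 = 50
n=6,k=3: 6>3, total = 50+3 = 53
n=6,k=4: 6>4, total = 53+2 = 55
n=6,k=5: 6>5, total = 55+1 = 56
n=6,k=6: not 6>6, total = 56+3 = 59
n=6,k=7: not 6>7, total = 59+3 = 62
n=6,k=8: not 6>8, total = 62+3 = 65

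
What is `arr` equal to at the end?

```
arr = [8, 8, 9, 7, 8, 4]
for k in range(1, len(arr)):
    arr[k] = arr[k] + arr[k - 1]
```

[8, 16, 25, 32, 40, 44]

k=1: arr[1] = 8+8 = 16 → [8, 16, 9, 7, 8, 4]
k=2: arr[2] = 9+16 = 25 → [8, 16, 25, 7, 8, 4]
k=3: arr[3] = 7+25 = 32 → [8, 16, 25, 32, 8, 4]
k=4: arr[4] = 8+32 = 40 → [8, 16, 25, 32, 40, 4]
k=5: arr[5] = 4+40 = 44 → [8, 16, 25, 32, 40, 44]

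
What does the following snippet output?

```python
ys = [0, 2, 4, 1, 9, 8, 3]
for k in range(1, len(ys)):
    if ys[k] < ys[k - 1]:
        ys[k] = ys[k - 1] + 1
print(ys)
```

k=1: 2>=0, unchanged → [0, 2, 4, 1, 9, 8, 3]
k=2: 4>=2, unchanged → [0, 2, 4, 1, 9, 8, 3]
k=3: 1<4, ys[3] = 4+1 = 5 → [0, 2, 4, 5, 9, 8, 3]
k=4: 9>=5, unchanged → [0, 2, 4, 5, 9, 8, 3]
k=5: 8<9, ys[5] = 9+1 = 10 → [0, 2, 4, 5, 9, 10, 3]
k=6: 3<10, ys[6] = 10+1 = 11 → [0, 2, 4, 5, 9, 10, 11]

[0, 2, 4, 5, 9, 10, 11]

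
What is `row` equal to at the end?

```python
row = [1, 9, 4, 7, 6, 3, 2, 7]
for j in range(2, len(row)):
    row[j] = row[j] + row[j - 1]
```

j=2: row[2] = 4+9 = 13 → [1, 9, 13, 7, 6, 3, 2, 7]
j=3: row[3] = 7+13 = 20 → [1, 9, 13, 20, 6, 3, 2, 7]
j=4: row[4] = 6+20 = 26 → [1, 9, 13, 20, 26, 3, 2, 7]
j=5: row[5] = 3+26 = 29 → [1, 9, 13, 20, 26, 29, 2, 7]
j=6: row[6] = 2+29 = 31 → [1, 9, 13, 20, 26, 29, 31, 7]
j=7: row[7] = 7+31 = 38 → [1, 9, 13, 20, 26, 29, 31, 38]

[1, 9, 13, 20, 26, 29, 31, 38]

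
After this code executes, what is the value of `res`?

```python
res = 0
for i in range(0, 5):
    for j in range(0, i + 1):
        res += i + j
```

60

i=0,j=0: res = 0+0 = 0
i=1,j=0: res = 0+1 = 1
i=1,j=1: res = 1+2 = 3
i=2,j=0: res = 3+2 = 5
i=2,j=1: res = 5+3 = 8
i=2,j=2: res = 8+4 = 12
i=3,j=0: res = 12+3 = 15
i=3,j=1: res = 15+4 = 19
i=3,j=2: res = 19+5 = 24
i=3,j=3: res = 24+6 = 30
i=4,j=0: res = 30+4 = 34
i=4,j=1: res = 34+5 = 39
i=4,j=2: res = 39+6 = 45
i=4,j=3: res = 45+7 = 52
i=4,j=4: res = 52+8 = 60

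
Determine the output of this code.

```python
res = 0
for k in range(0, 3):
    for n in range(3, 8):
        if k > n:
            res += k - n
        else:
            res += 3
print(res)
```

45

k=0,n=3: not 0>3, res = 0+3 = 3
k=0,n=4: not 0>4, res = 3+3 = 6
k=0,n=5: not 0>5, res = 6+3 = 9
k=0,n=6: not 0>6, res = 9+3 = 12
k=0,n=7: not 0>7, res = 12+3 = 15
k=1,n=3: not 1>3, res = 15+3 = 18
k=1,n=4: not 1>4, res = 18+3 = 21
k=1,n=5: not 1>5, res = 21+3 = 24
k=1,n=6: not 1>6, res = 24+3 = 27
k=1,n=7: not 1>7, res = 27+3 = 30
k=2,n=3: not 2>3, res = 30+3 = 33
k=2,n=4: not 2>4, res = 33+3 = 36
k=2,n=5: not 2>5, res = 36+3 = 39
k=2,n=6: not 2>6, res = 39+3 = 42
k=2,n=7: not 2>7, res = 42+3 = 45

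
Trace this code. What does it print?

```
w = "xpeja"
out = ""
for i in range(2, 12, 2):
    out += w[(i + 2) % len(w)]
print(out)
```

i=2: add w[4]='a' → 'a'
i=4: add w[1]='p' → 'ap'
i=6: add w[3]='j' → 'apj'
i=8: add w[0]='x' → 'apjx'
i=10: add w[2]='e' → 'apjxe'

apjxe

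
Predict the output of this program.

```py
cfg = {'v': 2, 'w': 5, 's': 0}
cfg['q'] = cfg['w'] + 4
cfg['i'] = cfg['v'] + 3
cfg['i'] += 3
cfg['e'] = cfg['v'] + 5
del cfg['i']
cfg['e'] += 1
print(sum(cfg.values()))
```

cfg['q'] = cfg['w']+4 = 9 → {'v': 2, 'w': 5, 's': 0, 'q': 9}
cfg['i'] = cfg['v']+3 = 5 → {'v': 2, 'w': 5, 's': 0, 'q': 9, 'i': 5}
cfg['i'] = 5+3 = 8 → {'v': 2, 'w': 5, 's': 0, 'q': 9, 'i': 8}
cfg['e'] = cfg['v']+5 = 7 → {'v': 2, 'w': 5, 's': 0, 'q': 9, 'i': 8, 'e': 7}
del 'i' → {'v': 2, 'w': 5, 's': 0, 'q': 9, 'e': 7}
cfg['e'] = 7+1 = 8 → {'v': 2, 'w': 5, 's': 0, 'q': 9, 'e': 8}
sum of values = 24

24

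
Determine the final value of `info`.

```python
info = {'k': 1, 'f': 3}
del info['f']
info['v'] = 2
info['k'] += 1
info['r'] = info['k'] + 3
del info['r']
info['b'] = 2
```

{'k': 2, 'v': 2, 'b': 2}

del 'f' → {'k': 1}
info['v'] = 2 → {'k': 1, 'v': 2}
info['k'] = 1+1 = 2 → {'k': 2, 'v': 2}
info['r'] = info['k']+3 = 5 → {'k': 2, 'v': 2, 'r': 5}
del 'r' → {'k': 2, 'v': 2}
info['b'] = 2 → {'k': 2, 'v': 2, 'b': 2}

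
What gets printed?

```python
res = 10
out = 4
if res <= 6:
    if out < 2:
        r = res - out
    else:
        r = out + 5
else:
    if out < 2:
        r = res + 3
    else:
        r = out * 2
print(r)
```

8

res=10, out=4
res <= 6 is False; out < 2 is False
→ r = out * 2 = 8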